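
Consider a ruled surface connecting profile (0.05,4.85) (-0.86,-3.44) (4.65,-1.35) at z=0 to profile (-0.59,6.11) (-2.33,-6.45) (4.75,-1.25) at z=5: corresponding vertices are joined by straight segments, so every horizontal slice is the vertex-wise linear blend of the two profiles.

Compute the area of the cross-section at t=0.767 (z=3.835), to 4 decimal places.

Area at t=0.767: 35.3643

Cross-section at t=0.767: each vertex is (1-t)·p0[i] + t·p1[i].
  v1: (1-0.767)·(0.05,4.85) + 0.767·(-0.59,6.11) = (-0.4409,5.8164)
  v2: (1-0.767)·(-0.86,-3.44) + 0.767·(-2.33,-6.45) = (-1.9875,-5.7487)
  v3: (1-0.767)·(4.65,-1.35) + 0.767·(4.75,-1.25) = (4.7267,-1.2733)
Shoelace sum Σ(x_i·y_{i+1} − x_{i+1}·y_i):
  i=1: -0.4409·-5.7487 − -1.9875·5.8164 = +14.0946 (running +14.0946)
  i=2: -1.9875·-1.2733 − 4.7267·-5.7487 = +29.7029 (running +43.7975)
  i=3: 4.7267·5.8164 − -0.4409·-1.2733 = +26.9311 (running +70.7286)
Area = |Σ|/2 = |70.7286|/2 = 35.3643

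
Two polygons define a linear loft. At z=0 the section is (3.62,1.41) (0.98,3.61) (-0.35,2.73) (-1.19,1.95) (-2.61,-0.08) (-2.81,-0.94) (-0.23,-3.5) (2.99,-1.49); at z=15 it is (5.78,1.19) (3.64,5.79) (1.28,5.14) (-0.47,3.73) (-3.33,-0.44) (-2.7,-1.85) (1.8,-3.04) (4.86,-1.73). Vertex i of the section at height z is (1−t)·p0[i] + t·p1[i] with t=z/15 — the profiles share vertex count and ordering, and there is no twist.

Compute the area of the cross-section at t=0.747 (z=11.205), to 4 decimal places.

Cross-section at t=0.747: each vertex is (1-t)·p0[i] + t·p1[i].
  v1: (1-0.747)·(3.62,1.41) + 0.747·(5.78,1.19) = (5.2335,1.2457)
  v2: (1-0.747)·(0.98,3.61) + 0.747·(3.64,5.79) = (2.9670,5.2385)
  v3: (1-0.747)·(-0.35,2.73) + 0.747·(1.28,5.14) = (0.8676,4.5303)
  v4: (1-0.747)·(-1.19,1.95) + 0.747·(-0.47,3.73) = (-0.6522,3.2797)
  v5: (1-0.747)·(-2.61,-0.08) + 0.747·(-3.33,-0.44) = (-3.1478,-0.3489)
  v6: (1-0.747)·(-2.81,-0.94) + 0.747·(-2.7,-1.85) = (-2.7278,-1.6198)
  v7: (1-0.747)·(-0.23,-3.5) + 0.747·(1.8,-3.04) = (1.2864,-3.1564)
  v8: (1-0.747)·(2.99,-1.49) + 0.747·(4.86,-1.73) = (4.3869,-1.6693)
Shoelace sum Σ(x_i·y_{i+1} − x_{i+1}·y_i):
  i=1: 5.2335·5.2385 − 2.9670·1.2457 = +23.7197 (running +23.7197)
  i=2: 2.9670·4.5303 − 0.8676·5.2385 = +8.8965 (running +32.6161)
  i=3: 0.8676·3.2797 − -0.6522·4.5303 = +5.7999 (running +38.4161)
  i=4: -0.6522·-0.3489 − -3.1478·3.2797 = +10.5514 (running +48.9675)
  i=5: -3.1478·-1.6198 − -2.7278·-0.3489 = +4.1470 (running +53.1145)
  i=6: -2.7278·-3.1564 − 1.2864·-1.6198 = +10.6938 (running +63.8082)
  i=7: 1.2864·-1.6693 − 4.3869·-3.1564 = +11.6993 (running +75.5075)
  i=8: 4.3869·1.2457 − 5.2335·-1.6693 = +14.2008 (running +89.7083)
Area = |Σ|/2 = |89.7083|/2 = 44.8542

Area at t=0.747: 44.8542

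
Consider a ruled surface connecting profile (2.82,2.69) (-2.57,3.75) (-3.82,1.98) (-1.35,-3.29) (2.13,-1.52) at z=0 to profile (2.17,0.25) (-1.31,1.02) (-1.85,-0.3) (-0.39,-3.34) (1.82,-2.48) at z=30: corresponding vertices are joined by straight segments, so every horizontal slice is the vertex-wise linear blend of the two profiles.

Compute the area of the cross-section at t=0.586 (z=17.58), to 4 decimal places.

Area at t=0.586: 18.5508

Cross-section at t=0.586: each vertex is (1-t)·p0[i] + t·p1[i].
  v1: (1-0.586)·(2.82,2.69) + 0.586·(2.17,0.25) = (2.4391,1.2602)
  v2: (1-0.586)·(-2.57,3.75) + 0.586·(-1.31,1.02) = (-1.8316,2.1502)
  v3: (1-0.586)·(-3.82,1.98) + 0.586·(-1.85,-0.3) = (-2.6656,0.6439)
  v4: (1-0.586)·(-1.35,-3.29) + 0.586·(-0.39,-3.34) = (-0.7874,-3.3193)
  v5: (1-0.586)·(2.13,-1.52) + 0.586·(1.82,-2.48) = (1.9483,-2.0826)
Shoelace sum Σ(x_i·y_{i+1} − x_{i+1}·y_i):
  i=1: 2.4391·2.1502 − -1.8316·1.2602 = +7.5528 (running +7.5528)
  i=2: -1.8316·0.6439 − -2.6656·2.1502 = +4.5522 (running +12.1049)
  i=3: -2.6656·-3.3193 − -0.7874·0.6439 = +9.3549 (running +21.4598)
  i=4: -0.7874·-2.0826 − 1.9483·-3.3193 = +8.1070 (running +29.5668)
  i=5: 1.9483·1.2602 − 2.4391·-2.0826 = +7.5348 (running +37.1016)
Area = |Σ|/2 = |37.1016|/2 = 18.5508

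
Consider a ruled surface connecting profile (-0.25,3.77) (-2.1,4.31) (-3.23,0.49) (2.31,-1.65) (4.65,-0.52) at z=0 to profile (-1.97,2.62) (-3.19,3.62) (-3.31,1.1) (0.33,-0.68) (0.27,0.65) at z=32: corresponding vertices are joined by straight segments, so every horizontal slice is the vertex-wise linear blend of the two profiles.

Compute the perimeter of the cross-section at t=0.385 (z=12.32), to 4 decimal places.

Cross-section at t=0.385: each vertex is (1-t)·p0[i] + t·p1[i].
  v1: (1-0.385)·(-0.25,3.77) + 0.385·(-1.97,2.62) = (-0.9122,3.3273)
  v2: (1-0.385)·(-2.1,4.31) + 0.385·(-3.19,3.62) = (-2.5197,4.0443)
  v3: (1-0.385)·(-3.23,0.49) + 0.385·(-3.31,1.1) = (-3.2608,0.7248)
  v4: (1-0.385)·(2.31,-1.65) + 0.385·(0.33,-0.68) = (1.5477,-1.2766)
  v5: (1-0.385)·(4.65,-0.52) + 0.385·(0.27,0.65) = (2.9637,-0.0696)
Perimeter = Σ |v_{i+1} − v_i|:
  edge 1→2: √(-1.6075² + 0.7171²) = 1.7601 (running 1.7601)
  edge 2→3: √(-0.7411² + -3.3195²) = 3.4012 (running 5.1614)
  edge 3→4: √(4.8085² + -2.0014²) = 5.2084 (running 10.3698)
  edge 4→5: √(1.4160² + 1.2070²) = 1.8606 (running 12.2304)
  edge 5→1: √(-3.8759² + 3.3968²) = 5.1537 (running 17.3841)
Perimeter = 17.3841

Perimeter at t=0.385: 17.3841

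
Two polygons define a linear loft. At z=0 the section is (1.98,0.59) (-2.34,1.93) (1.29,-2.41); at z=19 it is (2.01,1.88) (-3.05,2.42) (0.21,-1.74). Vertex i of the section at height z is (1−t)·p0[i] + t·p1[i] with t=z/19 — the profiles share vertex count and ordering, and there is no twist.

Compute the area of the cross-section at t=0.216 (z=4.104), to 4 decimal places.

Cross-section at t=0.216: each vertex is (1-t)·p0[i] + t·p1[i].
  v1: (1-0.216)·(1.98,0.59) + 0.216·(2.01,1.88) = (1.9865,0.8686)
  v2: (1-0.216)·(-2.34,1.93) + 0.216·(-3.05,2.42) = (-2.4934,2.0358)
  v3: (1-0.216)·(1.29,-2.41) + 0.216·(0.21,-1.74) = (1.0567,-2.2653)
Shoelace sum Σ(x_i·y_{i+1} − x_{i+1}·y_i):
  i=1: 1.9865·2.0358 − -2.4934·0.8686 = +6.2100 (running +6.2100)
  i=2: -2.4934·-2.2653 − 1.0567·2.0358 = +3.4968 (running +9.7068)
  i=3: 1.0567·0.8686 − 1.9865·-2.2653 = +5.4178 (running +15.1247)
Area = |Σ|/2 = |15.1247|/2 = 7.5623

Area at t=0.216: 7.5623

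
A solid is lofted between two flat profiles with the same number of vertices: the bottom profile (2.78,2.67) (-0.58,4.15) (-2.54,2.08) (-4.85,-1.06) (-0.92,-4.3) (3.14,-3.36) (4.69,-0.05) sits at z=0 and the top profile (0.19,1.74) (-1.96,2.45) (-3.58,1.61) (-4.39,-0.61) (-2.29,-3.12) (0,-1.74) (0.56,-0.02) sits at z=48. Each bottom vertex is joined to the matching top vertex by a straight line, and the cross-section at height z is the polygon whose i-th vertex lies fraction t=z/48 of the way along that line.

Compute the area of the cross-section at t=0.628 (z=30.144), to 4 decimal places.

Cross-section at t=0.628: each vertex is (1-t)·p0[i] + t·p1[i].
  v1: (1-0.628)·(2.78,2.67) + 0.628·(0.19,1.74) = (1.1535,2.0860)
  v2: (1-0.628)·(-0.58,4.15) + 0.628·(-1.96,2.45) = (-1.4466,3.0824)
  v3: (1-0.628)·(-2.54,2.08) + 0.628·(-3.58,1.61) = (-3.1931,1.7848)
  v4: (1-0.628)·(-4.85,-1.06) + 0.628·(-4.39,-0.61) = (-4.5611,-0.7774)
  v5: (1-0.628)·(-0.92,-4.3) + 0.628·(-2.29,-3.12) = (-1.7804,-3.5590)
  v6: (1-0.628)·(3.14,-3.36) + 0.628·(0,-1.74) = (1.1681,-2.3426)
  v7: (1-0.628)·(4.69,-0.05) + 0.628·(0.56,-0.02) = (2.0964,-0.0312)
Shoelace sum Σ(x_i·y_{i+1} − x_{i+1}·y_i):
  i=1: 1.1535·3.0824 − -1.4466·2.0860 = +6.5731 (running +6.5731)
  i=2: -1.4466·1.7848 − -3.1931·3.0824 = +7.2605 (running +13.8336)
  i=3: -3.1931·-0.7774 − -4.5611·1.7848 = +10.6232 (running +24.4568)
  i=4: -4.5611·-3.5590 − -1.7804·-0.7774 = +14.8488 (running +39.3056)
  i=5: -1.7804·-2.3426 − 1.1681·-3.5590 = +8.3279 (running +47.6335)
  i=6: 1.1681·-0.0312 − 2.0964·-2.3426 = +4.8746 (running +52.5081)
  i=7: 2.0964·2.0860 − 1.1535·-0.0312 = +4.4089 (running +56.9169)
Area = |Σ|/2 = |56.9169|/2 = 28.4585

Area at t=0.628: 28.4585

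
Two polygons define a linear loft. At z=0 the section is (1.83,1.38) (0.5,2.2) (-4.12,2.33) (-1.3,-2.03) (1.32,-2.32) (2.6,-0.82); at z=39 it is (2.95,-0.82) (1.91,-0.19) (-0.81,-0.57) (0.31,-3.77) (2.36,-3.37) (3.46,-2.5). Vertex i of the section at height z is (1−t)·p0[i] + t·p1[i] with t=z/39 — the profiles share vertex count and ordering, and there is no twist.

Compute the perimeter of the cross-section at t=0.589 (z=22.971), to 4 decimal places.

Cross-section at t=0.589: each vertex is (1-t)·p0[i] + t·p1[i].
  v1: (1-0.589)·(1.83,1.38) + 0.589·(2.95,-0.82) = (2.4897,0.0842)
  v2: (1-0.589)·(0.5,2.2) + 0.589·(1.91,-0.19) = (1.3305,0.7923)
  v3: (1-0.589)·(-4.12,2.33) + 0.589·(-0.81,-0.57) = (-2.1704,0.6219)
  v4: (1-0.589)·(-1.3,-2.03) + 0.589·(0.31,-3.77) = (-0.3517,-3.0549)
  v5: (1-0.589)·(1.32,-2.32) + 0.589·(2.36,-3.37) = (1.9326,-2.9385)
  v6: (1-0.589)·(2.6,-0.82) + 0.589·(3.46,-2.5) = (3.1065,-1.8095)
Perimeter = Σ |v_{i+1} − v_i|:
  edge 1→2: √(-1.1592² + 0.7081²) = 1.3583 (running 1.3583)
  edge 2→3: √(-3.5009² + -0.1704²) = 3.5050 (running 4.8634)
  edge 3→4: √(1.8187² + -3.6768²) = 4.1020 (running 8.9654)
  edge 4→5: √(2.2843² + 0.1164²) = 2.2872 (running 11.2526)
  edge 5→6: √(1.1740² + 1.1289²) = 1.6287 (running 12.8813)
  edge 6→1: √(-0.6169² + 1.8937²) = 1.9917 (running 14.8730)
Perimeter = 14.8730

Perimeter at t=0.589: 14.8730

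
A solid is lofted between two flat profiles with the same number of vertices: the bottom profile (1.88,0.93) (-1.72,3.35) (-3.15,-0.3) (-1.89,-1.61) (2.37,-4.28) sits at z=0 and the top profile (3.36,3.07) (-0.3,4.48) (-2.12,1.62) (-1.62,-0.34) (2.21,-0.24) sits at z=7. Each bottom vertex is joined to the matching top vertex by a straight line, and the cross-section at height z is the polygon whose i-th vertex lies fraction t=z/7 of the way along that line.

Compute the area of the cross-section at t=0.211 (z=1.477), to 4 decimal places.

Area at t=0.211: 22.2459

Cross-section at t=0.211: each vertex is (1-t)·p0[i] + t·p1[i].
  v1: (1-0.211)·(1.88,0.93) + 0.211·(3.36,3.07) = (2.1923,1.3815)
  v2: (1-0.211)·(-1.72,3.35) + 0.211·(-0.3,4.48) = (-1.4204,3.5884)
  v3: (1-0.211)·(-3.15,-0.3) + 0.211·(-2.12,1.62) = (-2.9327,0.1051)
  v4: (1-0.211)·(-1.89,-1.61) + 0.211·(-1.62,-0.34) = (-1.8330,-1.3420)
  v5: (1-0.211)·(2.37,-4.28) + 0.211·(2.21,-0.24) = (2.3362,-3.4276)
Shoelace sum Σ(x_i·y_{i+1} − x_{i+1}·y_i):
  i=1: 2.1923·3.5884 − -1.4204·1.3815 = +9.8292 (running +9.8292)
  i=2: -1.4204·0.1051 − -2.9327·3.5884 = +10.3744 (running +20.2035)
  i=3: -2.9327·-1.3420 − -1.8330·0.1051 = +4.1284 (running +24.3319)
  i=4: -1.8330·-3.4276 − 2.3362·-1.3420 = +9.4181 (running +33.7501)
  i=5: 2.3362·1.3815 − 2.1923·-3.4276 = +10.7418 (running +44.4918)
Area = |Σ|/2 = |44.4918|/2 = 22.2459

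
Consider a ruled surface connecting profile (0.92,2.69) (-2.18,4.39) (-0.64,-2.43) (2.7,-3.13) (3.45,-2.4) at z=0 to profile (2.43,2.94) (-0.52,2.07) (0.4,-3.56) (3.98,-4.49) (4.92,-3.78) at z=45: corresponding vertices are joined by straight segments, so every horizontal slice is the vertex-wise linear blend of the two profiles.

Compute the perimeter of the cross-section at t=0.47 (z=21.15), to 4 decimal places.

Cross-section at t=0.47: each vertex is (1-t)·p0[i] + t·p1[i].
  v1: (1-0.47)·(0.92,2.69) + 0.47·(2.43,2.94) = (1.6297,2.8075)
  v2: (1-0.47)·(-2.18,4.39) + 0.47·(-0.52,2.07) = (-1.3998,3.2996)
  v3: (1-0.47)·(-0.64,-2.43) + 0.47·(0.4,-3.56) = (-0.1512,-2.9611)
  v4: (1-0.47)·(2.7,-3.13) + 0.47·(3.98,-4.49) = (3.3016,-3.7692)
  v5: (1-0.47)·(3.45,-2.4) + 0.47·(4.92,-3.78) = (4.1409,-3.0486)
Perimeter = Σ |v_{i+1} − v_i|:
  edge 1→2: √(-3.0295² + 0.4921²) = 3.0692 (running 3.0692)
  edge 2→3: √(1.2486² + -6.2607²) = 6.3840 (running 9.4532)
  edge 3→4: √(3.4528² + -0.8081²) = 3.5461 (running 12.9993)
  edge 4→5: √(0.8393² + 0.7206²) = 1.1062 (running 14.1055)
  edge 5→1: √(-2.5112² + 5.8561²) = 6.3718 (running 20.4773)
Perimeter = 20.4773

Perimeter at t=0.47: 20.4773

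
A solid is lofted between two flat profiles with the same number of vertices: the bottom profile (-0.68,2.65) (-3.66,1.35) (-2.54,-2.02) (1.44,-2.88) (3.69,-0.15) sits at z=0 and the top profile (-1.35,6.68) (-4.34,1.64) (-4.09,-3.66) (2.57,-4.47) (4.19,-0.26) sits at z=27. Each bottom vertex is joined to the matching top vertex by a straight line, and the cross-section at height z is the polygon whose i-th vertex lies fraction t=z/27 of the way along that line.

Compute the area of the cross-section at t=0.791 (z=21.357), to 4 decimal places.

Cross-section at t=0.791: each vertex is (1-t)·p0[i] + t·p1[i].
  v1: (1-0.791)·(-0.68,2.65) + 0.791·(-1.35,6.68) = (-1.2100,5.8377)
  v2: (1-0.791)·(-3.66,1.35) + 0.791·(-4.34,1.64) = (-4.1979,1.5794)
  v3: (1-0.791)·(-2.54,-2.02) + 0.791·(-4.09,-3.66) = (-3.7660,-3.3172)
  v4: (1-0.791)·(1.44,-2.88) + 0.791·(2.57,-4.47) = (2.3338,-4.1377)
  v5: (1-0.791)·(3.69,-0.15) + 0.791·(4.19,-0.26) = (4.0855,-0.2370)
Shoelace sum Σ(x_i·y_{i+1} − x_{i+1}·y_i):
  i=1: -1.2100·1.5794 − -4.1979·5.8377 = +22.5951 (running +22.5951)
  i=2: -4.1979·-3.3172 − -3.7660·1.5794 = +19.8734 (running +42.4685)
  i=3: -3.7660·-4.1377 − 2.3338·-3.3172 = +23.3246 (running +65.7931)
  i=4: 2.3338·-0.2370 − 4.0855·-4.1377 = +16.3514 (running +82.1445)
  i=5: 4.0855·5.8377 − -1.2100·-0.2370 = +23.5633 (running +105.7078)
Area = |Σ|/2 = |105.7078|/2 = 52.8539

Area at t=0.791: 52.8539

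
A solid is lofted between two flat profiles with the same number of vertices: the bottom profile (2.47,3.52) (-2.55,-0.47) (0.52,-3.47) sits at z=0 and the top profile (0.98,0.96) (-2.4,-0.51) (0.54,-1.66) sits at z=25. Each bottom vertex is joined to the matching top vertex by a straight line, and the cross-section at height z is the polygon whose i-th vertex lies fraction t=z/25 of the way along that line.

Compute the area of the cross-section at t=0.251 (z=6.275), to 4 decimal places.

Area at t=0.251: 10.9415

Cross-section at t=0.251: each vertex is (1-t)·p0[i] + t·p1[i].
  v1: (1-0.251)·(2.47,3.52) + 0.251·(0.98,0.96) = (2.0960,2.8774)
  v2: (1-0.251)·(-2.55,-0.47) + 0.251·(-2.4,-0.51) = (-2.5123,-0.4800)
  v3: (1-0.251)·(0.52,-3.47) + 0.251·(0.54,-1.66) = (0.5250,-3.0157)
Shoelace sum Σ(x_i·y_{i+1} − x_{i+1}·y_i):
  i=1: 2.0960·-0.4800 − -2.5123·2.8774 = +6.2230 (running +6.2230)
  i=2: -2.5123·-3.0157 − 0.5250·-0.4800 = +7.8285 (running +14.0515)
  i=3: 0.5250·2.8774 − 2.0960·-3.0157 = +7.8316 (running +21.8831)
Area = |Σ|/2 = |21.8831|/2 = 10.9415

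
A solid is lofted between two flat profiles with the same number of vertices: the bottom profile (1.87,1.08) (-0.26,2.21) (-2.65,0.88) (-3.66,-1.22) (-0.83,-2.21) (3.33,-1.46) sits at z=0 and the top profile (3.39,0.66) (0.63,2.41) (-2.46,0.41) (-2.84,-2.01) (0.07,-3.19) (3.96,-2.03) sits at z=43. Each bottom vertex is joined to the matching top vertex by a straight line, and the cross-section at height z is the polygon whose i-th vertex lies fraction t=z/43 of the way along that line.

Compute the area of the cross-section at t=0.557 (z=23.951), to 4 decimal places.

Area at t=0.557: 22.6580

Cross-section at t=0.557: each vertex is (1-t)·p0[i] + t·p1[i].
  v1: (1-0.557)·(1.87,1.08) + 0.557·(3.39,0.66) = (2.7166,0.8461)
  v2: (1-0.557)·(-0.26,2.21) + 0.557·(0.63,2.41) = (0.2357,2.3214)
  v3: (1-0.557)·(-2.65,0.88) + 0.557·(-2.46,0.41) = (-2.5442,0.6182)
  v4: (1-0.557)·(-3.66,-1.22) + 0.557·(-2.84,-2.01) = (-3.2033,-1.6600)
  v5: (1-0.557)·(-0.83,-2.21) + 0.557·(0.07,-3.19) = (-0.3287,-2.7559)
  v6: (1-0.557)·(3.33,-1.46) + 0.557·(3.96,-2.03) = (3.6809,-1.7775)
Shoelace sum Σ(x_i·y_{i+1} − x_{i+1}·y_i):
  i=1: 2.7166·2.3214 − 0.2357·0.8461 = +6.1070 (running +6.1070)
  i=2: 0.2357·0.6182 − -2.5442·2.3214 = +6.0518 (running +12.1587)
  i=3: -2.5442·-1.6600 − -3.2033·0.6182 = +6.2037 (running +18.3624)
  i=4: -3.2033·-2.7559 − -0.3287·-1.6600 = +8.2821 (running +26.6445)
  i=5: -0.3287·-1.7775 − 3.6809·-2.7559 = +10.7283 (running +37.3728)
  i=6: 3.6809·0.8461 − 2.7166·-1.7775 = +7.9431 (running +45.3159)
Area = |Σ|/2 = |45.3159|/2 = 22.6580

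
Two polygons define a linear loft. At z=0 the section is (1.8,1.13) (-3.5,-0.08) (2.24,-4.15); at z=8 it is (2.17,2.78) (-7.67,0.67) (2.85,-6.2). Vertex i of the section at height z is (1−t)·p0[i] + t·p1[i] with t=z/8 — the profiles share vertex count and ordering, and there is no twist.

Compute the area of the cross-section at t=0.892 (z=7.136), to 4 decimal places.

Cross-section at t=0.892: each vertex is (1-t)·p0[i] + t·p1[i].
  v1: (1-0.892)·(1.8,1.13) + 0.892·(2.17,2.78) = (2.1300,2.6018)
  v2: (1-0.892)·(-3.5,-0.08) + 0.892·(-7.67,0.67) = (-7.2196,0.5890)
  v3: (1-0.892)·(2.24,-4.15) + 0.892·(2.85,-6.2) = (2.7841,-5.9786)
Shoelace sum Σ(x_i·y_{i+1} − x_{i+1}·y_i):
  i=1: 2.1300·0.5890 − -7.2196·2.6018 = +20.0387 (running +20.0387)
  i=2: -7.2196·-5.9786 − 2.7841·0.5890 = +41.5235 (running +61.5621)
  i=3: 2.7841·2.6018 − 2.1300·-5.9786 = +19.9784 (running +81.5405)
Area = |Σ|/2 = |81.5405|/2 = 40.7703

Area at t=0.892: 40.7703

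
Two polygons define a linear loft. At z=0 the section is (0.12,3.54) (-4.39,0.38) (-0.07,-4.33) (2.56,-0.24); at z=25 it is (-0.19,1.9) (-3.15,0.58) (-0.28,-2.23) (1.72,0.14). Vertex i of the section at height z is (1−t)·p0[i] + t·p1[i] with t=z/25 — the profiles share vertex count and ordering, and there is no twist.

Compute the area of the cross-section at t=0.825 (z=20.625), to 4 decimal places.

Area at t=0.825: 12.5464

Cross-section at t=0.825: each vertex is (1-t)·p0[i] + t·p1[i].
  v1: (1-0.825)·(0.12,3.54) + 0.825·(-0.19,1.9) = (-0.1357,2.1870)
  v2: (1-0.825)·(-4.39,0.38) + 0.825·(-3.15,0.58) = (-3.3670,0.5450)
  v3: (1-0.825)·(-0.07,-4.33) + 0.825·(-0.28,-2.23) = (-0.2433,-2.5975)
  v4: (1-0.825)·(2.56,-0.24) + 0.825·(1.72,0.14) = (1.8670,0.0735)
Shoelace sum Σ(x_i·y_{i+1} − x_{i+1}·y_i):
  i=1: -0.1357·0.5450 − -3.3670·2.1870 = +7.2896 (running +7.2896)
  i=2: -3.3670·-2.5975 − -0.2433·0.5450 = +8.8784 (running +16.1680)
  i=3: -0.2433·0.0735 − 1.8670·-2.5975 = +4.8317 (running +20.9997)
  i=4: 1.8670·2.1870 − -0.1357·0.0735 = +4.0931 (running +25.0928)
Area = |Σ|/2 = |25.0928|/2 = 12.5464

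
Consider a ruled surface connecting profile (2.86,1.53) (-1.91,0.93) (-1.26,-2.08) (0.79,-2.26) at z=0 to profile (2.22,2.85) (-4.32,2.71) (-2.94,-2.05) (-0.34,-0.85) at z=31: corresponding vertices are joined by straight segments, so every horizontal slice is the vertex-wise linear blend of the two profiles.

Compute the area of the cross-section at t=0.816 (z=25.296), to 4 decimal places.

Cross-section at t=0.816: each vertex is (1-t)·p0[i] + t·p1[i].
  v1: (1-0.816)·(2.86,1.53) + 0.816·(2.22,2.85) = (2.3378,2.6071)
  v2: (1-0.816)·(-1.91,0.93) + 0.816·(-4.32,2.71) = (-3.8766,2.3825)
  v3: (1-0.816)·(-1.26,-2.08) + 0.816·(-2.94,-2.05) = (-2.6309,-2.0555)
  v4: (1-0.816)·(0.79,-2.26) + 0.816·(-0.34,-0.85) = (-0.1321,-1.1094)
Shoelace sum Σ(x_i·y_{i+1} − x_{i+1}·y_i):
  i=1: 2.3378·2.3825 − -3.8766·2.6071 = +15.6763 (running +15.6763)
  i=2: -3.8766·-2.0555 − -2.6309·2.3825 = +14.2364 (running +29.9127)
  i=3: -2.6309·-1.1094 − -0.1321·-2.0555 = +2.6473 (running +32.5600)
  i=4: -0.1321·2.6071 − 2.3378·-1.1094 = +2.2493 (running +34.8093)
Area = |Σ|/2 = |34.8093|/2 = 17.4046

Area at t=0.816: 17.4046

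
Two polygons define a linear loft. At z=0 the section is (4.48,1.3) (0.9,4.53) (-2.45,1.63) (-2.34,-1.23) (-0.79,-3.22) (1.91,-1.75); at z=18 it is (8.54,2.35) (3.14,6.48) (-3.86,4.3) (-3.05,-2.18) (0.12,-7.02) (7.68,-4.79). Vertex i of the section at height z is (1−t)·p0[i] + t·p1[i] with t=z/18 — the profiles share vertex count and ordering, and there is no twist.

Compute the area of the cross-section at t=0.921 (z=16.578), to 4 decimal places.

Area at t=0.921: 111.7798

Cross-section at t=0.921: each vertex is (1-t)·p0[i] + t·p1[i].
  v1: (1-0.921)·(4.48,1.3) + 0.921·(8.54,2.35) = (8.2193,2.2671)
  v2: (1-0.921)·(0.9,4.53) + 0.921·(3.14,6.48) = (2.9630,6.3260)
  v3: (1-0.921)·(-2.45,1.63) + 0.921·(-3.86,4.3) = (-3.7486,4.0891)
  v4: (1-0.921)·(-2.34,-1.23) + 0.921·(-3.05,-2.18) = (-2.9939,-2.1050)
  v5: (1-0.921)·(-0.79,-3.22) + 0.921·(0.12,-7.02) = (0.0481,-6.7198)
  v6: (1-0.921)·(1.91,-1.75) + 0.921·(7.68,-4.79) = (7.2242,-4.5498)
Shoelace sum Σ(x_i·y_{i+1} − x_{i+1}·y_i):
  i=1: 8.2193·6.3260 − 2.9630·2.2671 = +45.2773 (running +45.2773)
  i=2: 2.9630·4.0891 − -3.7486·6.3260 = +35.8296 (running +81.1069)
  i=3: -3.7486·-2.1050 − -2.9939·4.0891 = +20.1329 (running +101.2398)
  i=4: -2.9939·-6.7198 − 0.0481·-2.1050 = +20.2197 (running +121.4596)
  i=5: 0.0481·-4.5498 − 7.2242·-6.7198 = +48.3261 (running +169.7856)
  i=6: 7.2242·2.2671 − 8.2193·-4.5498 = +53.7739 (running +223.5595)
Area = |Σ|/2 = |223.5595|/2 = 111.7798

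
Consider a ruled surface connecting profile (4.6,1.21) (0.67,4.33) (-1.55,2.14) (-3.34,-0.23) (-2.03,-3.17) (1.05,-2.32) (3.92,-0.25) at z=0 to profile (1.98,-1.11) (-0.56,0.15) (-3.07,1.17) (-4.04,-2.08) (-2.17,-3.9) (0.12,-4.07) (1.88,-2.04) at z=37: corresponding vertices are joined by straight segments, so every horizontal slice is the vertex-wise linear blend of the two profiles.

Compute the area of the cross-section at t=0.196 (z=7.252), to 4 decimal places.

Area at t=0.196: 30.9216

Cross-section at t=0.196: each vertex is (1-t)·p0[i] + t·p1[i].
  v1: (1-0.196)·(4.6,1.21) + 0.196·(1.98,-1.11) = (4.0865,0.7553)
  v2: (1-0.196)·(0.67,4.33) + 0.196·(-0.56,0.15) = (0.4289,3.5107)
  v3: (1-0.196)·(-1.55,2.14) + 0.196·(-3.07,1.17) = (-1.8479,1.9499)
  v4: (1-0.196)·(-3.34,-0.23) + 0.196·(-4.04,-2.08) = (-3.4772,-0.5926)
  v5: (1-0.196)·(-2.03,-3.17) + 0.196·(-2.17,-3.9) = (-2.0574,-3.3131)
  v6: (1-0.196)·(1.05,-2.32) + 0.196·(0.12,-4.07) = (0.8677,-2.6630)
  v7: (1-0.196)·(3.92,-0.25) + 0.196·(1.88,-2.04) = (3.5202,-0.6008)
Shoelace sum Σ(x_i·y_{i+1} − x_{i+1}·y_i):
  i=1: 4.0865·3.5107 − 0.4289·0.7553 = +14.0225 (running +14.0225)
  i=2: 0.4289·1.9499 − -1.8479·3.5107 = +7.3239 (running +21.3464)
  i=3: -1.8479·-0.5926 − -3.4772·1.9499 = +7.8752 (running +29.2216)
  i=4: -3.4772·-3.3131 − -2.0574·-0.5926 = +10.3010 (running +39.5226)
  i=5: -2.0574·-2.6630 − 0.8677·-3.3131 = +8.3538 (running +47.8764)
  i=6: 0.8677·-0.6008 − 3.5202·-2.6630 = +8.8528 (running +56.7292)
  i=7: 3.5202·0.7553 − 4.0865·-0.6008 = +5.1140 (running +61.8432)
Area = |Σ|/2 = |61.8432|/2 = 30.9216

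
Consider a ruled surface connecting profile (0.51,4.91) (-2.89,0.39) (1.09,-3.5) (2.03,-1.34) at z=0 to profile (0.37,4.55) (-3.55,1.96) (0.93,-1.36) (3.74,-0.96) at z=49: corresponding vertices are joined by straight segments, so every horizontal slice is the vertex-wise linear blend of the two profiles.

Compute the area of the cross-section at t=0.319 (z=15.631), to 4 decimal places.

Cross-section at t=0.319: each vertex is (1-t)·p0[i] + t·p1[i].
  v1: (1-0.319)·(0.51,4.91) + 0.319·(0.37,4.55) = (0.4653,4.7952)
  v2: (1-0.319)·(-2.89,0.39) + 0.319·(-3.55,1.96) = (-3.1005,0.8908)
  v3: (1-0.319)·(1.09,-3.5) + 0.319·(0.93,-1.36) = (1.0390,-2.8173)
  v4: (1-0.319)·(2.03,-1.34) + 0.319·(3.74,-0.96) = (2.5755,-1.2188)
Shoelace sum Σ(x_i·y_{i+1} − x_{i+1}·y_i):
  i=1: 0.4653·0.8908 − -3.1005·4.7952 = +15.2821 (running +15.2821)
  i=2: -3.1005·-2.8173 − 1.0390·0.8908 = +7.8097 (running +23.0919)
  i=3: 1.0390·-1.2188 − 2.5755·-2.8173 = +5.9898 (running +29.0816)
  i=4: 2.5755·4.7952 − 0.4653·-1.2188 = +12.9170 (running +41.9987)
Area = |Σ|/2 = |41.9987|/2 = 20.9993

Area at t=0.319: 20.9993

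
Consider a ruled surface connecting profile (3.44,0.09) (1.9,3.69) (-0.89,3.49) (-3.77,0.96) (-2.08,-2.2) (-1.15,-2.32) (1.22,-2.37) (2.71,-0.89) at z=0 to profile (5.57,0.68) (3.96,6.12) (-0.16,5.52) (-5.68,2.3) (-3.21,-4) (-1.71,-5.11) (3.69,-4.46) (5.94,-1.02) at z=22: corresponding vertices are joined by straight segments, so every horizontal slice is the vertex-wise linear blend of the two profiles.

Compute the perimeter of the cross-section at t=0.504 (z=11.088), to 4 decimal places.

Cross-section at t=0.504: each vertex is (1-t)·p0[i] + t·p1[i].
  v1: (1-0.504)·(3.44,0.09) + 0.504·(5.57,0.68) = (4.5135,0.3874)
  v2: (1-0.504)·(1.9,3.69) + 0.504·(3.96,6.12) = (2.9382,4.9147)
  v3: (1-0.504)·(-0.89,3.49) + 0.504·(-0.16,5.52) = (-0.5221,4.5131)
  v4: (1-0.504)·(-3.77,0.96) + 0.504·(-5.68,2.3) = (-4.7326,1.6354)
  v5: (1-0.504)·(-2.08,-2.2) + 0.504·(-3.21,-4) = (-2.6495,-3.1072)
  v6: (1-0.504)·(-1.15,-2.32) + 0.504·(-1.71,-5.11) = (-1.4322,-3.7262)
  v7: (1-0.504)·(1.22,-2.37) + 0.504·(3.69,-4.46) = (2.4649,-3.4234)
  v8: (1-0.504)·(2.71,-0.89) + 0.504·(5.94,-1.02) = (4.3379,-0.9555)
Perimeter = Σ |v_{i+1} − v_i|:
  edge 1→2: √(-1.5753² + 4.5274²) = 4.7936 (running 4.7936)
  edge 2→3: √(-3.4603² + -0.4016²) = 3.4835 (running 8.2771)
  edge 3→4: √(-4.2106² + -2.8778²) = 5.1000 (running 13.3772)
  edge 4→5: √(2.0831² + -4.7426²) = 5.1799 (running 18.5571)
  edge 5→6: √(1.2173² + -0.6190²) = 1.3656 (running 19.9227)
  edge 6→7: √(3.8971² + 0.3028²) = 3.9089 (running 23.8315)
  edge 7→8: √(1.8730² + 2.4678²) = 3.0981 (running 26.9297)
  edge 8→1: √(0.1756² + 1.3429²) = 1.3543 (running 28.2840)
Perimeter = 28.2840

Perimeter at t=0.504: 28.2840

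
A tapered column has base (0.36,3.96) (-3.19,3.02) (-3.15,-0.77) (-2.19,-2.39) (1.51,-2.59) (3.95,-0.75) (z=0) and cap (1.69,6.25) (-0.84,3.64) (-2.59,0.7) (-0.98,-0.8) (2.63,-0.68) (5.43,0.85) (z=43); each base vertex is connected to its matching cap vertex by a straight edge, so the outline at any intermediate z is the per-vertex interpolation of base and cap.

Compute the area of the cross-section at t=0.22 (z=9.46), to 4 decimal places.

Area at t=0.22: 32.8681

Cross-section at t=0.22: each vertex is (1-t)·p0[i] + t·p1[i].
  v1: (1-0.22)·(0.36,3.96) + 0.22·(1.69,6.25) = (0.6526,4.4638)
  v2: (1-0.22)·(-3.19,3.02) + 0.22·(-0.84,3.64) = (-2.6730,3.1564)
  v3: (1-0.22)·(-3.15,-0.77) + 0.22·(-2.59,0.7) = (-3.0268,-0.4466)
  v4: (1-0.22)·(-2.19,-2.39) + 0.22·(-0.98,-0.8) = (-1.9238,-2.0402)
  v5: (1-0.22)·(1.51,-2.59) + 0.22·(2.63,-0.68) = (1.7564,-2.1698)
  v6: (1-0.22)·(3.95,-0.75) + 0.22·(5.43,0.85) = (4.2756,-0.3980)
Shoelace sum Σ(x_i·y_{i+1} − x_{i+1}·y_i):
  i=1: 0.6526·3.1564 − -2.6730·4.4638 = +13.9916 (running +13.9916)
  i=2: -2.6730·-0.4466 − -3.0268·3.1564 = +10.7476 (running +24.7392)
  i=3: -3.0268·-2.0402 − -1.9238·-0.4466 = +5.3161 (running +30.0553)
  i=4: -1.9238·-2.1698 − 1.7564·-2.0402 = +7.7577 (running +37.8129)
  i=5: 1.7564·-0.3980 − 4.2756·-2.1698 = +8.5781 (running +46.3911)
  i=6: 4.2756·4.4638 − 0.6526·-0.3980 = +19.3452 (running +65.7362)
Area = |Σ|/2 = |65.7362|/2 = 32.8681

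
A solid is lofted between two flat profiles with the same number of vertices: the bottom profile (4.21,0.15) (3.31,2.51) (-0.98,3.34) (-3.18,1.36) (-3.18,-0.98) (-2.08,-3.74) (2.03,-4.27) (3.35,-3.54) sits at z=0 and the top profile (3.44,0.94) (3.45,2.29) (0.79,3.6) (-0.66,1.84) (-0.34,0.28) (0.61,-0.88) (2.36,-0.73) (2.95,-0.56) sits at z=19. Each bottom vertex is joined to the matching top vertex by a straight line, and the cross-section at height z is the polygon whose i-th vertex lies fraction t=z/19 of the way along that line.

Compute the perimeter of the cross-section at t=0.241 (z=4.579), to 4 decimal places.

Cross-section at t=0.241: each vertex is (1-t)·p0[i] + t·p1[i].
  v1: (1-0.241)·(4.21,0.15) + 0.241·(3.44,0.94) = (4.0244,0.3404)
  v2: (1-0.241)·(3.31,2.51) + 0.241·(3.45,2.29) = (3.3437,2.4570)
  v3: (1-0.241)·(-0.98,3.34) + 0.241·(0.79,3.6) = (-0.5534,3.4027)
  v4: (1-0.241)·(-3.18,1.36) + 0.241·(-0.66,1.84) = (-2.5727,1.4757)
  v5: (1-0.241)·(-3.18,-0.98) + 0.241·(-0.34,0.28) = (-2.4956,-0.6763)
  v6: (1-0.241)·(-2.08,-3.74) + 0.241·(0.61,-0.88) = (-1.4317,-3.0507)
  v7: (1-0.241)·(2.03,-4.27) + 0.241·(2.36,-0.73) = (2.1095,-3.4169)
  v8: (1-0.241)·(3.35,-3.54) + 0.241·(2.95,-0.56) = (3.2536,-2.8218)
Perimeter = Σ |v_{i+1} − v_i|:
  edge 1→2: √(-0.6807² + 2.1166²) = 2.2234 (running 2.2234)
  edge 2→3: √(-3.8972² + 0.9457²) = 4.0103 (running 6.2336)
  edge 3→4: √(-2.0193² + -1.9270²) = 2.7912 (running 9.0248)
  edge 4→5: √(0.0771² + -2.1520²) = 2.1534 (running 11.1782)
  edge 5→6: √(1.0639² + -2.3744²) = 2.6018 (running 13.7800)
  edge 6→7: √(3.5412² + -0.3661²) = 3.5601 (running 17.3401)
  edge 7→8: √(1.1441² + 0.5950²) = 1.2896 (running 18.6297)
  edge 8→1: √(0.7708² + 3.1622²) = 3.2548 (running 21.8845)
Perimeter = 21.8845

Perimeter at t=0.241: 21.8845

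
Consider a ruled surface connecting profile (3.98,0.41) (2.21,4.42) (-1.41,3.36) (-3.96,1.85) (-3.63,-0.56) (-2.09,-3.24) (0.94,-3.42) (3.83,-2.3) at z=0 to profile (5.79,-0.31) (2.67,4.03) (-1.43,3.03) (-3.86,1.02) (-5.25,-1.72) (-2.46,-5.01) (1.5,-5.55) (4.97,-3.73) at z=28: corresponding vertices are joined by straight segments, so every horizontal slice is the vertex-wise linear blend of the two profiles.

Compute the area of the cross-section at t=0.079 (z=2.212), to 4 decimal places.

Area at t=0.079: 48.1010

Cross-section at t=0.079: each vertex is (1-t)·p0[i] + t·p1[i].
  v1: (1-0.079)·(3.98,0.41) + 0.079·(5.79,-0.31) = (4.1230,0.3531)
  v2: (1-0.079)·(2.21,4.42) + 0.079·(2.67,4.03) = (2.2463,4.3892)
  v3: (1-0.079)·(-1.41,3.36) + 0.079·(-1.43,3.03) = (-1.4116,3.3339)
  v4: (1-0.079)·(-3.96,1.85) + 0.079·(-3.86,1.02) = (-3.9521,1.7844)
  v5: (1-0.079)·(-3.63,-0.56) + 0.079·(-5.25,-1.72) = (-3.7580,-0.6516)
  v6: (1-0.079)·(-2.09,-3.24) + 0.079·(-2.46,-5.01) = (-2.1192,-3.3798)
  v7: (1-0.079)·(0.94,-3.42) + 0.079·(1.5,-5.55) = (0.9842,-3.5883)
  v8: (1-0.079)·(3.83,-2.3) + 0.079·(4.97,-3.73) = (3.9201,-2.4130)
Shoelace sum Σ(x_i·y_{i+1} − x_{i+1}·y_i):
  i=1: 4.1230·4.3892 − 2.2463·0.3531 = +17.3034 (running +17.3034)
  i=2: 2.2463·3.3339 − -1.4116·4.3892 = +13.6848 (running +30.9882)
  i=3: -1.4116·1.7844 − -3.9521·3.3339 = +10.6572 (running +41.6454)
  i=4: -3.9521·-0.6516 − -3.7580·1.7844 = +9.2812 (running +50.9265)
  i=5: -3.7580·-3.3798 − -2.1192·-0.6516 = +11.3204 (running +62.2469)
  i=6: -2.1192·-3.5883 − 0.9842·-3.3798 = +10.9309 (running +73.1778)
  i=7: 0.9842·-2.4130 − 3.9201·-3.5883 = +11.6913 (running +84.8691)
  i=8: 3.9201·0.3531 − 4.1230·-2.4130 = +11.3329 (running +96.2020)
Area = |Σ|/2 = |96.2020|/2 = 48.1010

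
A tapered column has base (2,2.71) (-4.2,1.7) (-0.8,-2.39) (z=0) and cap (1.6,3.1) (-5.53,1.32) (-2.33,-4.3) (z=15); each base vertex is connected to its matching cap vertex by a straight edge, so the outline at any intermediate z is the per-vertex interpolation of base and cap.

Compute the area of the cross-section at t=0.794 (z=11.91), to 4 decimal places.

Area at t=0.794: 21.0311

Cross-section at t=0.794: each vertex is (1-t)·p0[i] + t·p1[i].
  v1: (1-0.794)·(2,2.71) + 0.794·(1.6,3.1) = (1.6824,3.0197)
  v2: (1-0.794)·(-4.2,1.7) + 0.794·(-5.53,1.32) = (-5.2560,1.3983)
  v3: (1-0.794)·(-0.8,-2.39) + 0.794·(-2.33,-4.3) = (-2.0148,-3.9065)
Shoelace sum Σ(x_i·y_{i+1} − x_{i+1}·y_i):
  i=1: 1.6824·1.3983 − -5.2560·3.0197 = +18.2239 (running +18.2239)
  i=2: -5.2560·-3.9065 − -2.0148·1.3983 = +23.3501 (running +41.5740)
  i=3: -2.0148·3.0197 − 1.6824·-3.9065 = +0.4883 (running +42.0623)
Area = |Σ|/2 = |42.0623|/2 = 21.0311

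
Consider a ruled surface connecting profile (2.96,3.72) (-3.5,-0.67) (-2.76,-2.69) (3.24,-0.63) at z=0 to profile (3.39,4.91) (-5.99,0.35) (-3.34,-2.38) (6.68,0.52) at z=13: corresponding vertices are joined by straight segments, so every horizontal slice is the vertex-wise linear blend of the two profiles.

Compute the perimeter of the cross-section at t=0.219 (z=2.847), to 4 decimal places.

Perimeter at t=0.219: 22.5273

Cross-section at t=0.219: each vertex is (1-t)·p0[i] + t·p1[i].
  v1: (1-0.219)·(2.96,3.72) + 0.219·(3.39,4.91) = (3.0542,3.9806)
  v2: (1-0.219)·(-3.5,-0.67) + 0.219·(-5.99,0.35) = (-4.0453,-0.4466)
  v3: (1-0.219)·(-2.76,-2.69) + 0.219·(-3.34,-2.38) = (-2.8870,-2.6221)
  v4: (1-0.219)·(3.24,-0.63) + 0.219·(6.68,0.52) = (3.9934,-0.3781)
Perimeter = Σ |v_{i+1} − v_i|:
  edge 1→2: √(-7.0995² + -4.4272²) = 8.3668 (running 8.3668)
  edge 2→3: √(1.1583² + -2.1755²) = 2.4646 (running 10.8314)
  edge 3→4: √(6.8804² + 2.2440²) = 7.2371 (running 18.0685)
  edge 4→1: √(-0.9392² + 4.3588²) = 4.4588 (running 22.5273)
Perimeter = 22.5273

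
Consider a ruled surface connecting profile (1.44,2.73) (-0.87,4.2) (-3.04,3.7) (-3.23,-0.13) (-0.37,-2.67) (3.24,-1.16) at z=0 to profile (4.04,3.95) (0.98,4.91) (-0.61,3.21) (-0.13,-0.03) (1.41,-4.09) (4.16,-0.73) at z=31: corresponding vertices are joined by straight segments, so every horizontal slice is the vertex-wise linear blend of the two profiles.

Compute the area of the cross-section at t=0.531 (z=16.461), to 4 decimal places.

Cross-section at t=0.531: each vertex is (1-t)·p0[i] + t·p1[i].
  v1: (1-0.531)·(1.44,2.73) + 0.531·(4.04,3.95) = (2.8206,3.3778)
  v2: (1-0.531)·(-0.87,4.2) + 0.531·(0.98,4.91) = (0.1124,4.5770)
  v3: (1-0.531)·(-3.04,3.7) + 0.531·(-0.61,3.21) = (-1.7497,3.4398)
  v4: (1-0.531)·(-3.23,-0.13) + 0.531·(-0.13,-0.03) = (-1.5839,-0.0769)
  v5: (1-0.531)·(-0.37,-2.67) + 0.531·(1.41,-4.09) = (0.5752,-3.4240)
  v6: (1-0.531)·(3.24,-1.16) + 0.531·(4.16,-0.73) = (3.7285,-0.9317)
Shoelace sum Σ(x_i·y_{i+1} − x_{i+1}·y_i):
  i=1: 2.8206·4.5770 − 0.1124·3.3778 = +12.5304 (running +12.5304)
  i=2: 0.1124·3.4398 − -1.7497·4.5770 = +8.3947 (running +20.9251)
  i=3: -1.7497·-0.0769 − -1.5839·3.4398 = +5.5829 (running +26.5080)
  i=4: -1.5839·-3.4240 − 0.5752·-0.0769 = +5.4675 (running +31.9755)
  i=5: 0.5752·-0.9317 − 3.7285·-3.4240 = +12.2306 (running +44.2062)
  i=6: 3.7285·3.3778 − 2.8206·-0.9317 = +15.2221 (running +59.4283)
Area = |Σ|/2 = |59.4283|/2 = 29.7142

Area at t=0.531: 29.7142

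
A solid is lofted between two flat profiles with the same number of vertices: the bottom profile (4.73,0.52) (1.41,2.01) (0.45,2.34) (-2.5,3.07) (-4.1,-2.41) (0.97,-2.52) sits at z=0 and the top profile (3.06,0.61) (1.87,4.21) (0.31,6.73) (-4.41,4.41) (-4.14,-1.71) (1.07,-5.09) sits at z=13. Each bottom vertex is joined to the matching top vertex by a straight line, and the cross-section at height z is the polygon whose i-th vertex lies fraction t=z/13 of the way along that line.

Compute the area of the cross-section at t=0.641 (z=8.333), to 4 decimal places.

Area at t=0.641: 49.1399

Cross-section at t=0.641: each vertex is (1-t)·p0[i] + t·p1[i].
  v1: (1-0.641)·(4.73,0.52) + 0.641·(3.06,0.61) = (3.6595,0.5777)
  v2: (1-0.641)·(1.41,2.01) + 0.641·(1.87,4.21) = (1.7049,3.4202)
  v3: (1-0.641)·(0.45,2.34) + 0.641·(0.31,6.73) = (0.3603,5.1540)
  v4: (1-0.641)·(-2.5,3.07) + 0.641·(-4.41,4.41) = (-3.7243,3.9289)
  v5: (1-0.641)·(-4.1,-2.41) + 0.641·(-4.14,-1.71) = (-4.1256,-1.9613)
  v6: (1-0.641)·(0.97,-2.52) + 0.641·(1.07,-5.09) = (1.0341,-4.1674)
Shoelace sum Σ(x_i·y_{i+1} − x_{i+1}·y_i):
  i=1: 3.6595·3.4202 − 1.7049·0.5777 = +11.5314 (running +11.5314)
  i=2: 1.7049·5.1540 − 0.3603·3.4202 = +7.5547 (running +19.0861)
  i=3: 0.3603·3.9289 − -3.7243·5.1540 = +20.6105 (running +39.6966)
  i=4: -3.7243·-1.9613 − -4.1256·3.9289 = +23.5139 (running +63.2105)
  i=5: -4.1256·-4.1674 − 1.0341·-1.9613 = +19.2212 (running +82.4317)
  i=6: 1.0341·0.5777 − 3.6595·-4.1674 = +15.8480 (running +98.2797)
Area = |Σ|/2 = |98.2797|/2 = 49.1399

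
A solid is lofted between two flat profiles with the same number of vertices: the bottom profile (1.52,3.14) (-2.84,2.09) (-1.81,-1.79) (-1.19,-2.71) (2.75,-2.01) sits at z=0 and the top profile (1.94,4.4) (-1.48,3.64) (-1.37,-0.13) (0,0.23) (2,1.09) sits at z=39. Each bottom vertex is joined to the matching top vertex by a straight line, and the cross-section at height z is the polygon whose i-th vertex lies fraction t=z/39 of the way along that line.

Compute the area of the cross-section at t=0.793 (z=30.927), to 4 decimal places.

Cross-section at t=0.793: each vertex is (1-t)·p0[i] + t·p1[i].
  v1: (1-0.793)·(1.52,3.14) + 0.793·(1.94,4.4) = (1.8531,4.1392)
  v2: (1-0.793)·(-2.84,2.09) + 0.793·(-1.48,3.64) = (-1.7615,3.3192)
  v3: (1-0.793)·(-1.81,-1.79) + 0.793·(-1.37,-0.13) = (-1.4611,-0.4736)
  v4: (1-0.793)·(-1.19,-2.71) + 0.793·(0,0.23) = (-0.2463,-0.3786)
  v5: (1-0.793)·(2.75,-2.01) + 0.793·(2,1.09) = (2.1553,0.4483)
Shoelace sum Σ(x_i·y_{i+1} − x_{i+1}·y_i):
  i=1: 1.8531·3.3192 − -1.7615·4.1392 = +13.4418 (running +13.4418)
  i=2: -1.7615·-0.4736 − -1.4611·3.3192 = +5.6838 (running +19.1257)
  i=3: -1.4611·-0.3786 − -0.2463·-0.4736 = +0.4365 (running +19.5621)
  i=4: -0.2463·0.4483 − 2.1553·-0.3786 = +0.7055 (running +20.2676)
  i=5: 2.1553·4.1392 − 1.8531·0.4483 = +8.0902 (running +28.3579)
Area = |Σ|/2 = |28.3579|/2 = 14.1789

Area at t=0.793: 14.1789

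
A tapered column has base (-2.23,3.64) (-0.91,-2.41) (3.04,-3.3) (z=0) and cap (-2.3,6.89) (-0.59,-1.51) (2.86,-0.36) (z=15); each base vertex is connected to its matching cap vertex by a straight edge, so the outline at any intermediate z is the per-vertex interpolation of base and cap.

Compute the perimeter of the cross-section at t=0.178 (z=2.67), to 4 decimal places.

Perimeter at t=0.178: 19.2590

Cross-section at t=0.178: each vertex is (1-t)·p0[i] + t·p1[i].
  v1: (1-0.178)·(-2.23,3.64) + 0.178·(-2.3,6.89) = (-2.2425,4.2185)
  v2: (1-0.178)·(-0.91,-2.41) + 0.178·(-0.59,-1.51) = (-0.8530,-2.2498)
  v3: (1-0.178)·(3.04,-3.3) + 0.178·(2.86,-0.36) = (3.0080,-2.7767)
Perimeter = Σ |v_{i+1} − v_i|:
  edge 1→2: √(1.3894² + -6.4683²) = 6.6158 (running 6.6158)
  edge 2→3: √(3.8610² + -0.5269²) = 3.8968 (running 10.5126)
  edge 3→1: √(-5.2504² + 6.9952²) = 8.7464 (running 19.2590)
Perimeter = 19.2590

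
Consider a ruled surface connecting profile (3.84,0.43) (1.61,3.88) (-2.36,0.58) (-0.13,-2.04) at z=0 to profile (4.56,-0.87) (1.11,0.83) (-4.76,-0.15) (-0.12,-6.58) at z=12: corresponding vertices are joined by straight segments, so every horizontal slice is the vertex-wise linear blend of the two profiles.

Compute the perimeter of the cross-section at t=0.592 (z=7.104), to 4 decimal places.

Perimeter at t=0.592: 21.5621

Cross-section at t=0.592: each vertex is (1-t)·p0[i] + t·p1[i].
  v1: (1-0.592)·(3.84,0.43) + 0.592·(4.56,-0.87) = (4.2662,-0.3396)
  v2: (1-0.592)·(1.61,3.88) + 0.592·(1.11,0.83) = (1.3140,2.0744)
  v3: (1-0.592)·(-2.36,0.58) + 0.592·(-4.76,-0.15) = (-3.7808,0.1478)
  v4: (1-0.592)·(-0.13,-2.04) + 0.592·(-0.12,-6.58) = (-0.1241,-4.7277)
Perimeter = Σ |v_{i+1} − v_i|:
  edge 1→2: √(-2.9522² + 2.4140²) = 3.8135 (running 3.8135)
  edge 2→3: √(-5.0948² + -1.9266²) = 5.4469 (running 9.2604)
  edge 3→4: √(3.6567² + -4.8755²) = 6.0944 (running 15.3549)
  edge 4→1: √(4.3903² + 4.3881²) = 6.2073 (running 21.5621)
Perimeter = 21.5621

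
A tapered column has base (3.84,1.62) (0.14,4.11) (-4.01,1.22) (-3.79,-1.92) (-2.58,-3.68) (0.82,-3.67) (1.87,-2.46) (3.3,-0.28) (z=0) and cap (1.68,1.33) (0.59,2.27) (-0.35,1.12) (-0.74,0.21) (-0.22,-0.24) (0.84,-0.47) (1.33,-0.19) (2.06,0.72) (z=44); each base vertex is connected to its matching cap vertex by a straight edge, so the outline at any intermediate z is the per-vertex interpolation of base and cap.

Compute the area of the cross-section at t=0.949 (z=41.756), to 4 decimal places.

Area at t=0.949: 5.5588

Cross-section at t=0.949: each vertex is (1-t)·p0[i] + t·p1[i].
  v1: (1-0.949)·(3.84,1.62) + 0.949·(1.68,1.33) = (1.7902,1.3448)
  v2: (1-0.949)·(0.14,4.11) + 0.949·(0.59,2.27) = (0.5670,2.3638)
  v3: (1-0.949)·(-4.01,1.22) + 0.949·(-0.35,1.12) = (-0.5367,1.1251)
  v4: (1-0.949)·(-3.79,-1.92) + 0.949·(-0.74,0.21) = (-0.8956,0.1014)
  v5: (1-0.949)·(-2.58,-3.68) + 0.949·(-0.22,-0.24) = (-0.3404,-0.4154)
  v6: (1-0.949)·(0.82,-3.67) + 0.949·(0.84,-0.47) = (0.8390,-0.6332)
  v7: (1-0.949)·(1.87,-2.46) + 0.949·(1.33,-0.19) = (1.3575,-0.3058)
  v8: (1-0.949)·(3.3,-0.28) + 0.949·(2.06,0.72) = (2.1232,0.6690)
Shoelace sum Σ(x_i·y_{i+1} − x_{i+1}·y_i):
  i=1: 1.7902·2.3638 − 0.5670·1.3448 = +3.4691 (running +3.4691)
  i=2: 0.5670·1.1251 − -0.5367·2.3638 = +1.9066 (running +5.3757)
  i=3: -0.5367·0.1014 − -0.8956·1.1251 = +0.9532 (running +6.3288)
  i=4: -0.8956·-0.4154 − -0.3404·0.1014 = +0.4065 (running +6.7354)
  i=5: -0.3404·-0.6332 − 0.8390·-0.4154 = +0.5641 (running +7.2994)
  i=6: 0.8390·-0.3058 − 1.3575·-0.6332 = +0.6031 (running +7.9025)
  i=7: 1.3575·0.6690 − 2.1232·-0.3058 = +1.5574 (running +9.4599)
  i=8: 2.1232·1.3448 − 1.7902·0.6690 = +1.6577 (running +11.1176)
Area = |Σ|/2 = |11.1176|/2 = 5.5588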